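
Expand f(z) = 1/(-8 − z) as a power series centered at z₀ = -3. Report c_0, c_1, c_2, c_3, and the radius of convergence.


Let w = z − z₀, so z = z₀ + w.
Then -8 − z = -8 − (z₀ + w) = (-8 − z₀) − w = -5 − w.
f(z) = 1/(-5 − w) = (1/(-5)) · 1/(1 − w/(-5)) = Σ_{n≥0} w^n / (-5)^(n+1).
So c_n = 1/(-5)^(n+1):
  c_0 = 1/(-5)^1 = -1/5.
  c_1 = 1/(-5)^2 = 1/25.
  c_2 = 1/(-5)^3 = -1/125.
  c_3 = 1/(-5)^4 = 1/625.
The series is valid for |w/d| < 1, i.e. |z − z₀| < |d|.
Radius of convergence: R = |-8 − z₀| = |-5| = 5 (distance from z₀ to the singularity z = -8).

c_0 = -1/5, c_1 = 1/25, c_2 = -1/125, c_3 = 1/625; R = 5.


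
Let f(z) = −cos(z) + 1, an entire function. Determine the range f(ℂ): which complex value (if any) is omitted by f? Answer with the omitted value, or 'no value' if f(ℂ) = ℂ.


Little Picard bounds the complement of f(ℂ) to at most one point.
cos is entire and surjective onto ℂ: for every w ∈ ℂ, cos(ζ) = w has a solution ζ ∈ ℂ (e.g., via the complex inverse arccos). With ζ = z this gives z = ζ/(1). Then -1·cos(z) takes every value in -1·ℂ = ℂ, and adding 1 is a bijection of ℂ. So f is surjective and omits no value. (Note: only on the real line is cos bounded by [−1, 1].)

Omitted value: no value.


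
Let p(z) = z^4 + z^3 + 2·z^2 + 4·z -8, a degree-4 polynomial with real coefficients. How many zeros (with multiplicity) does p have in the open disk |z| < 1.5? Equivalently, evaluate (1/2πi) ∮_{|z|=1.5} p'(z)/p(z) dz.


The zeros of p are: -2, 1, (0 + 2i), (0 - 2i).
Their magnitudes are: 2, 1, 2, 2.
Zeros with |z| < R = 1.5: 1.
Count = 1.
By the argument principle, (1/2πi) ∮_{|z|=R} p'(z)/p(z) dz equals exactly this count.

Number of zeros inside |z| < 1.5: 1.


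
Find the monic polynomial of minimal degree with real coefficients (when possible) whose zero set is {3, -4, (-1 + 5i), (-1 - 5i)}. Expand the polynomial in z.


The polynomial is p(z) = ∏_{α ∈ S} (z − α), where S = {3, -4, (-1 + 5i), (-1 - 5i)}.
Expanding the product yields: p(z) = z^4 + 3·z^3 + 16·z^2 + 2·z -312.
Note conjugate pairs combine to real quadratics: (z − (-1+5i))(z − (-1−5i)) = z² + 2z + 26.
The resulting polynomial has degree 4 and real coefficients as required.

p(z) = z^4 + 3·z^3 + 16·z^2 + 2·z -312.


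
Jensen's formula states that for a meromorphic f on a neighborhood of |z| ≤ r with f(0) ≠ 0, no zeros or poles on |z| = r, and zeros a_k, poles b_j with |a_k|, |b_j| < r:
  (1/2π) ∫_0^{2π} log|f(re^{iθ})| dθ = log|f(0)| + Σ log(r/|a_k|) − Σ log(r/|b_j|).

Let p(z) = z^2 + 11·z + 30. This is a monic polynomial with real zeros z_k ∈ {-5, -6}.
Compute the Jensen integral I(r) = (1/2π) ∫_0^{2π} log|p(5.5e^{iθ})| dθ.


Zeros: -6, -5; r = 5.5.
Inside |z| < r: -5. Outside (|z| ≥ r): -6.
p(0) = 30, so log|p(0)| = log(30) = 3.4012.
Apply Jensen: I(r) = log|p(0)| + Σ_k log(r/|z_k|), summed over zeros inside |z| < r.
  log(r/|z_k|) for z_k = -5: log(5.5/5) = 0.0953
  Outside zeros (-6) contribute nothing to the Jensen sum.
Sum over inside zeros: 0.0953.
I(r) = log|p(0)| + (inside sum) = 3.4012 + 0.0953 = 3.4965.
Note: since some zeros are outside |z| ≤ r, the simplified n·log(r) form does NOT apply — only the inside zeros contribute.

I(r) ≈ 3.4965.


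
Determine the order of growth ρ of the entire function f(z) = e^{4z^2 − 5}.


|e^{4z^2 − 5}| = e^{Re(4·z^2) + -5} ≤ e^{4|z|^2 + -5} = e^{4r^2 + -5} on |z| = r, so ρ ≤ 2. Choosing z on |z|=r so that 4·z^2 is real positive (always possible by picking arg z appropriately) gives |f(z)| = e^{4r^2 + -5}, matching the bound. The additive constant -5 does not affect log log M(r) ~ 2·log r. Hence ρ = 2.
Therefore ρ = 2.

Order ρ = 2.


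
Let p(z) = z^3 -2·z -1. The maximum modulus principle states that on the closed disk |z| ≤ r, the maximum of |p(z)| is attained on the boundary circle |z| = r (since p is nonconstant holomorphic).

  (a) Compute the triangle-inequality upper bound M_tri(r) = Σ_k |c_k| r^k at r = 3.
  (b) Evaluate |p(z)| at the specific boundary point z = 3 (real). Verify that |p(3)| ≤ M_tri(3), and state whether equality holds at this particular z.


Coefficients: c_0 = -1, c_1 = -2, c_2 = 0, c_3 = 1. Radius r = 3.
Part (a). Triangle bound: M_tri(r) = Σ_k |c_k| r^k
  = |-1|·3^0 + |-2|·3^1 + |0|·3^2 + |1|·3^3
  = 1 + 6 + 0 + 27 = 34.
This bounds M(r) := max_{|z|=r} |p(z)| from above; equality holds iff all terms c_k z^k can be made to align in phase at a single z on |z|=r.
Part (b). At z = 3 (real, on the circle |z| = r):
  p(3) = (-1)·3^0 + (-2)·3^1 + (0)·3^2 + (1)·3^3 = 20.
  |p(3)| = 20.
Check: |p(3)| = 20 ≤ 34 = M_tri(3). ✓ Equality does not hold at z = 3 (the coefficients have mixed signs, so the terms do not all align in phase there).

M_tri(3) = 34; |p(3)| = 20; equality at z=3: no.


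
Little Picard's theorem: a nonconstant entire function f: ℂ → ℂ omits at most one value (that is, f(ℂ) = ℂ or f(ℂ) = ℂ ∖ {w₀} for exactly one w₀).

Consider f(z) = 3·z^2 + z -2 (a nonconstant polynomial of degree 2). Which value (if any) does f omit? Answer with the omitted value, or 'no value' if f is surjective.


Little Picard bounds the complement of f(ℂ) to at most one point.
For every w ∈ ℂ, the equation p(z) − w = 0 is a nonconstant polynomial in z and hence has at least one root by the fundamental theorem of algebra. So p is surjective onto ℂ, omitting no value.

Omitted value: no value.


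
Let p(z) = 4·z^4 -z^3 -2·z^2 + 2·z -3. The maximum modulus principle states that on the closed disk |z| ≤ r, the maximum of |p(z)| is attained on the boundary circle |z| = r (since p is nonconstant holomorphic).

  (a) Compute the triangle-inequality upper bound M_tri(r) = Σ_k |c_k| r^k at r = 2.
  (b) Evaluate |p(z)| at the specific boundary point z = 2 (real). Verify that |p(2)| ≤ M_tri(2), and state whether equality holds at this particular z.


Coefficients: c_0 = -3, c_1 = 2, c_2 = -2, c_3 = -1, c_4 = 4. Radius r = 2.
Part (a). Triangle bound: M_tri(r) = Σ_k |c_k| r^k
  = |-3|·2^0 + |2|·2^1 + |-2|·2^2 + |-1|·2^3 + |4|·2^4
  = 3 + 4 + 8 + 8 + 64 = 87.
This bounds M(r) := max_{|z|=r} |p(z)| from above; equality holds iff all terms c_k z^k can be made to align in phase at a single z on |z|=r.
Part (b). At z = 2 (real, on the circle |z| = r):
  p(2) = (-3)·2^0 + (2)·2^1 + (-2)·2^2 + (-1)·2^3 + (4)·2^4 = 49.
  |p(2)| = 49.
Check: |p(2)| = 49 ≤ 87 = M_tri(2). ✓ Equality does not hold at z = 2 (the coefficients have mixed signs, so the terms do not all align in phase there).

M_tri(2) = 87; |p(2)| = 49; equality at z=2: no.


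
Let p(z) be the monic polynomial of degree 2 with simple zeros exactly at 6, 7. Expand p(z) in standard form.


The polynomial is p(z) = ∏_{α ∈ S} (z − α), where S = {6, 7}.
Expanding the product yields: p(z) = z^2 -13·z + 42.
The resulting polynomial has degree 2 and real coefficients as required.

p(z) = z^2 -13·z + 42.


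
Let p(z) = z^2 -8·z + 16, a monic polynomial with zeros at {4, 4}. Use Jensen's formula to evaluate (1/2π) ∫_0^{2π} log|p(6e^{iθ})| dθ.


Zeros: 4, 4; r = 6.
Inside |z| < r: 4, 4. Outside (|z| ≥ r): ∅.
p(0) = 16, so log|p(0)| = log(16) = 2.7726.
Apply Jensen: I(r) = log|p(0)| + Σ_k log(r/|z_k|), summed over zeros inside |z| < r.
  log(r/|z_k|) for z_k = 4: log(6/4) = 0.4055
  log(r/|z_k|) for z_k = 4: log(6/4) = 0.4055
Sum over inside zeros: 0.8109.
I(r) = log|p(0)| + (inside sum) = 2.7726 + 0.8109 = 3.5835.
Closed form (all zeros inside, monic): I(r) = n·log(r) = 2·log(6) = 3.5835. ✓

I(r) ≈ 3.5835.


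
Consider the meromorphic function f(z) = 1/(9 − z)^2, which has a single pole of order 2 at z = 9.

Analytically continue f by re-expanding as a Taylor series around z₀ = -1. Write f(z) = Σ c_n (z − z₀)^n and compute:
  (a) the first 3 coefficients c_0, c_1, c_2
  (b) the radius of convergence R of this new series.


Let w = z − z₀, so z = z₀ + w.
Then 9 − z = 9 − (z₀ + w) = (9 − z₀) − w = 10 − w.
f(z) = 1/(10 − w)^2 = (1/(10)^2) · (1 − w/(10))^{−2}.
By the binomial series (1−u)^{−2} = Σ_{n≥0} C(n+1, 1) u^n for |u|<1, with u = w/(10):
  c_n = C(n+1, 1) / (10)^(n+2).
  c_0 = 1/(10)^2 = 1/100.
  c_1 = 2/(10)^3 = 1/500.
  c_2 = 3/(10)^4 = 3/10000.
The series is valid for |w/d| < 1, i.e. |z − z₀| < |d|.
Radius of convergence: R = |9 − z₀| = |10| = 10 (distance from z₀ to the singularity z = 9).

c_0 = 1/100, c_1 = 1/500, c_2 = 3/10000; R = 10.


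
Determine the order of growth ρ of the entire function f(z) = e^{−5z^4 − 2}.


|e^{−5z^4 − 2}| = e^{Re(-5·z^4) + -2} ≤ e^{5|z|^4 + -2} = e^{5r^4 + -2} on |z| = r, so ρ ≤ 4. Choosing z on |z|=r so that -5·z^4 is real positive (always possible by picking arg z appropriately) gives |f(z)| = e^{5r^4 + -2}, matching the bound. The additive constant -2 does not affect log log M(r) ~ 4·log r. Hence ρ = 4.
Therefore ρ = 4.

Order ρ = 4.


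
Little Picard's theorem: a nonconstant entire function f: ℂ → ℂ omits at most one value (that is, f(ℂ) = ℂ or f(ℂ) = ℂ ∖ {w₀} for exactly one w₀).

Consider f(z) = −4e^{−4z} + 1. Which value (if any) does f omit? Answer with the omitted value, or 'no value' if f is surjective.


Little Picard bounds the complement of f(ℂ) to at most one point.
e^{−4z} is never zero on ℂ, so -4·e^{−4z} takes every value in ℂ ∖ {0}. Adding 1 shifts the range to ℂ ∖ {1}. Thus f omits exactly the value 1.

Omitted value: 1.


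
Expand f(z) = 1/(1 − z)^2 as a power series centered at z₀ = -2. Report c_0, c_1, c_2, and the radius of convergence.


Let w = z − z₀, so z = z₀ + w.
Then 1 − z = 1 − (z₀ + w) = (1 − z₀) − w = 3 − w.
f(z) = 1/(3 − w)^2 = (1/(3)^2) · (1 − w/(3))^{−2}.
By the binomial series (1−u)^{−2} = Σ_{n≥0} C(n+1, 1) u^n for |u|<1, with u = w/(3):
  c_n = C(n+1, 1) / (3)^(n+2).
  c_0 = 1/(3)^2 = 1/9.
  c_1 = 2/(3)^3 = 2/27.
  c_2 = 3/(3)^4 = 1/27.
The series is valid for |w/d| < 1, i.e. |z − z₀| < |d|.
Radius of convergence: R = |1 − z₀| = |3| = 3 (distance from z₀ to the singularity z = 1).

c_0 = 1/9, c_1 = 2/27, c_2 = 1/27; R = 3.


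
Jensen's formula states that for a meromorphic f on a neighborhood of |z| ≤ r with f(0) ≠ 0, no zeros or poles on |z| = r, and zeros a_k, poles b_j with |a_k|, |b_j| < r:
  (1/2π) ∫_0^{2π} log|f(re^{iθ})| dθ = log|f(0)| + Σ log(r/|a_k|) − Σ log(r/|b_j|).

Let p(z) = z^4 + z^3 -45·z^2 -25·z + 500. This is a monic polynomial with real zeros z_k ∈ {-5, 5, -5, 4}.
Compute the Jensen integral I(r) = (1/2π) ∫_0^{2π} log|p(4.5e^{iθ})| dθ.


Zeros: -5, -5, 4, 5; r = 4.5.
Inside |z| < r: 4. Outside (|z| ≥ r): -5, -5, 5.
p(0) = 500, so log|p(0)| = log(500) = 6.2146.
Apply Jensen: I(r) = log|p(0)| + Σ_k log(r/|z_k|), summed over zeros inside |z| < r.
  log(r/|z_k|) for z_k = 4: log(4.5/4) = 0.1178
  Outside zeros (-5, -5, 5) contribute nothing to the Jensen sum.
Sum over inside zeros: 0.1178.
I(r) = log|p(0)| + (inside sum) = 6.2146 + 0.1178 = 6.3324.
Note: since some zeros are outside |z| ≤ r, the simplified n·log(r) form does NOT apply — only the inside zeros contribute.

I(r) ≈ 6.3324.


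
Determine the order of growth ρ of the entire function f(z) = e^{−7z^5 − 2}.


|e^{−7z^5 − 2}| = e^{Re(-7·z^5) + -2} ≤ e^{7|z|^5 + -2} = e^{7r^5 + -2} on |z| = r, so ρ ≤ 5. Choosing z on |z|=r so that -7·z^5 is real positive (always possible by picking arg z appropriately) gives |f(z)| = e^{7r^5 + -2}, matching the bound. The additive constant -2 does not affect log log M(r) ~ 5·log r. Hence ρ = 5.
Therefore ρ = 5.

Order ρ = 5.


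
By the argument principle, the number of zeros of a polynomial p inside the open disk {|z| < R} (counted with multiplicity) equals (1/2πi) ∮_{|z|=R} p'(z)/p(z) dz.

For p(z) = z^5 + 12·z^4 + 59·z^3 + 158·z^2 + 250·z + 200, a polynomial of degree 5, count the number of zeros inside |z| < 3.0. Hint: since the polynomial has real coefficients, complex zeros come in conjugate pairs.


The zeros of p are: -4, (-1 + 2i), (-1 - 2i), (-3 + 1i), (-3 - 1i).
Their magnitudes are: 4, 2.236, 2.236, 3.162, 3.162.
Zeros with |z| < R = 3.0: (-1 + 2i), (-1 - 2i).
Count = 2.
By the argument principle, (1/2πi) ∮_{|z|=R} p'(z)/p(z) dz equals exactly this count.

Number of zeros inside |z| < 3.0: 2.


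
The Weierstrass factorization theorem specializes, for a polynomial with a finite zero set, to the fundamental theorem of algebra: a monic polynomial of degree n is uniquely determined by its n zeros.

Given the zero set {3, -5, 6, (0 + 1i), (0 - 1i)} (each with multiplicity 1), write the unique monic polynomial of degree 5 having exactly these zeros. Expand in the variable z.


The polynomial is p(z) = ∏_{α ∈ S} (z − α), where S = {3, -5, 6, (0 + 1i), (0 - 1i)}.
Expanding the product yields: p(z) = z^5 -4·z^4 -26·z^3 + 86·z^2 -27·z + 90.
Note conjugate pairs combine to real quadratics: (z − (0+1i))(z − (0−1i)) = z² + 1.
The resulting polynomial has degree 5 and real coefficients as required.

p(z) = z^5 -4·z^4 -26·z^3 + 86·z^2 -27·z + 90.


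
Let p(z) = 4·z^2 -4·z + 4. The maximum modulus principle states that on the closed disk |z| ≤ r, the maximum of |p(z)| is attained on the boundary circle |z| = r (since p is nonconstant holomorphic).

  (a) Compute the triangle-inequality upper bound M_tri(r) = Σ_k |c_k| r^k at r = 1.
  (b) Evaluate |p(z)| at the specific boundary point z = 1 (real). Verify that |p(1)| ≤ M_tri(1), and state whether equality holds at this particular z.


Coefficients: c_0 = 4, c_1 = -4, c_2 = 4. Radius r = 1.
Part (a). Triangle bound: M_tri(r) = Σ_k |c_k| r^k
  = |4|·1^0 + |-4|·1^1 + |4|·1^2
  = 4 + 4 + 4 = 12.
This bounds M(r) := max_{|z|=r} |p(z)| from above; equality holds iff all terms c_k z^k can be made to align in phase at a single z on |z|=r.
Part (b). At z = 1 (real, on the circle |z| = r):
  p(1) = (4)·1^0 + (-4)·1^1 + (4)·1^2 = 4.
  |p(1)| = 4.
Check: |p(1)| = 4 ≤ 12 = M_tri(1). ✓ Equality does not hold at z = 1 (the coefficients have mixed signs, so the terms do not all align in phase there).

M_tri(1) = 12; |p(1)| = 4; equality at z=1: no.


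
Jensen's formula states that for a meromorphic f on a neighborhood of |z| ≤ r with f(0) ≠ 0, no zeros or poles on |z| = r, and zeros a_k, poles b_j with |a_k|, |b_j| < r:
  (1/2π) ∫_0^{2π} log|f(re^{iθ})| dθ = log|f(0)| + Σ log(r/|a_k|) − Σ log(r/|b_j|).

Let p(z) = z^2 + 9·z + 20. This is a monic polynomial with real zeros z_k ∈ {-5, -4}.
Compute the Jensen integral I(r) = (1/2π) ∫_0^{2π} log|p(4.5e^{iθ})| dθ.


Zeros: -5, -4; r = 4.5.
Inside |z| < r: -4. Outside (|z| ≥ r): -5.
p(0) = 20, so log|p(0)| = log(20) = 2.9957.
Apply Jensen: I(r) = log|p(0)| + Σ_k log(r/|z_k|), summed over zeros inside |z| < r.
  log(r/|z_k|) for z_k = -4: log(4.5/4) = 0.1178
  Outside zeros (-5) contribute nothing to the Jensen sum.
Sum over inside zeros: 0.1178.
I(r) = log|p(0)| + (inside sum) = 2.9957 + 0.1178 = 3.1135.
Note: since some zeros are outside |z| ≤ r, the simplified n·log(r) form does NOT apply — only the inside zeros contribute.

I(r) ≈ 3.1135.


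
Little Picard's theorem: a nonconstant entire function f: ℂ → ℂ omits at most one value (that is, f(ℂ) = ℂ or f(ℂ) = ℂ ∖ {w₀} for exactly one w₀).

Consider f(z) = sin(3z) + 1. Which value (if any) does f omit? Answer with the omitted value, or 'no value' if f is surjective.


Little Picard bounds the complement of f(ℂ) to at most one point.
sin is entire and surjective onto ℂ: for every w ∈ ℂ, sin(ζ) = w has a solution ζ ∈ ℂ (e.g., via the complex inverse arcsin). With ζ = 3z this gives z = ζ/(3). Then 1·sin(3z) takes every value in 1·ℂ = ℂ, and adding 1 is a bijection of ℂ. So f is surjective and omits no value. (Note: only on the real line is sin bounded by [−1, 1].)

Omitted value: no value.


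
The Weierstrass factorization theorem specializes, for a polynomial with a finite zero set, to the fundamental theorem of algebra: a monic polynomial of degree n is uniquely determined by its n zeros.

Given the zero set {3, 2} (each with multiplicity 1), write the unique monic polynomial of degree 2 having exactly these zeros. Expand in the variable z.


The polynomial is p(z) = ∏_{α ∈ S} (z − α), where S = {3, 2}.
Expanding the product yields: p(z) = z^2 -5·z + 6.
The resulting polynomial has degree 2 and real coefficients as required.

p(z) = z^2 -5·z + 6.


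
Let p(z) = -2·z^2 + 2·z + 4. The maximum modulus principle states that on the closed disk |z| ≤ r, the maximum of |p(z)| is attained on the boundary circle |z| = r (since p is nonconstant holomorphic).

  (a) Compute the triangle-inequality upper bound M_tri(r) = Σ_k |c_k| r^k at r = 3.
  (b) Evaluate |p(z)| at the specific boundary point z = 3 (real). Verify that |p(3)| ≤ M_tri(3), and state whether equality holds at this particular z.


Coefficients: c_0 = 4, c_1 = 2, c_2 = -2. Radius r = 3.
Part (a). Triangle bound: M_tri(r) = Σ_k |c_k| r^k
  = |4|·3^0 + |2|·3^1 + |-2|·3^2
  = 4 + 6 + 18 = 28.
This bounds M(r) := max_{|z|=r} |p(z)| from above; equality holds iff all terms c_k z^k can be made to align in phase at a single z on |z|=r.
Part (b). At z = 3 (real, on the circle |z| = r):
  p(3) = (4)·3^0 + (2)·3^1 + (-2)·3^2 = -8.
  |p(3)| = 8.
Check: |p(3)| = 8 ≤ 28 = M_tri(3). ✓ Equality does not hold at z = 3 (the coefficients have mixed signs, so the terms do not all align in phase there).

M_tri(3) = 28; |p(3)| = 8; equality at z=3: no.


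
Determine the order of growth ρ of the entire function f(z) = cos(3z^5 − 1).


Write cos(w) = (e^{iw} ± e^{−iw})/(2 or 2i), so |cos(w)| ≤ e^{|w|}. With w = 3z^5 − 1, |w| ≤ 3r^5 + 1 on |z|=r, giving M(r) ≤ e^{3r^5 + 1} and ρ ≤ 5. For the lower bound, choose z on |z|=r with 3z^5 purely imaginary of modulus 3r^5; then |cos(3z^5 − 1)| grows like e^{3r^5}/2, so ρ ≥ 5. Hence ρ = 5.
Therefore ρ = 5.

Order ρ = 5.


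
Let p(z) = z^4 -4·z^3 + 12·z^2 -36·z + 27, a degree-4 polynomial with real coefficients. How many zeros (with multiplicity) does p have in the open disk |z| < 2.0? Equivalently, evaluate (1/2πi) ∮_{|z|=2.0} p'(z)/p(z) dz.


The zeros of p are: 1, 3, (0 + 3i), (0 - 3i).
Their magnitudes are: 1, 3, 3, 3.
Zeros with |z| < R = 2.0: 1.
Count = 1.
By the argument principle, (1/2πi) ∮_{|z|=R} p'(z)/p(z) dz equals exactly this count.

Number of zeros inside |z| < 2.0: 1.


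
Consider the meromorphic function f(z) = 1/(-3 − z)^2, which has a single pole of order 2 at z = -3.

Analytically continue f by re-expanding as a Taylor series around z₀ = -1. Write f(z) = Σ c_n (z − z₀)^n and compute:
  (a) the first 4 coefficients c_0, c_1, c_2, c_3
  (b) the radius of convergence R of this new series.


Let w = z − z₀, so z = z₀ + w.
Then -3 − z = -3 − (z₀ + w) = (-3 − z₀) − w = -2 − w.
f(z) = 1/(-2 − w)^2 = (1/(-2)^2) · (1 − w/(-2))^{−2}.
By the binomial series (1−u)^{−2} = Σ_{n≥0} C(n+1, 1) u^n for |u|<1, with u = w/(-2):
  c_n = C(n+1, 1) / (-2)^(n+2).
  c_0 = 1/(-2)^2 = 1/4.
  c_1 = 2/(-2)^3 = -1/4.
  c_2 = 3/(-2)^4 = 3/16.
  c_3 = 4/(-2)^5 = -1/8.
The series is valid for |w/d| < 1, i.e. |z − z₀| < |d|.
Radius of convergence: R = |-3 − z₀| = |-2| = 2 (distance from z₀ to the singularity z = -3).

c_0 = 1/4, c_1 = -1/4, c_2 = 3/16, c_3 = -1/8; R = 2.


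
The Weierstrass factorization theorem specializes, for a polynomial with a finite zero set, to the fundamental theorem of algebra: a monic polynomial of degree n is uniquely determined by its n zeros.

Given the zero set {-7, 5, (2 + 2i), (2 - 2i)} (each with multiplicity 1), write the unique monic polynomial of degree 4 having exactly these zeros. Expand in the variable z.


The polynomial is p(z) = ∏_{α ∈ S} (z − α), where S = {-7, 5, (2 + 2i), (2 - 2i)}.
Expanding the product yields: p(z) = z^4 -2·z^3 -35·z^2 + 156·z -280.
Note conjugate pairs combine to real quadratics: (z − (2+2i))(z − (2−2i)) = z² − 4z + 8.
The resulting polynomial has degree 4 and real coefficients as required.

p(z) = z^4 -2·z^3 -35·z^2 + 156·z -280.


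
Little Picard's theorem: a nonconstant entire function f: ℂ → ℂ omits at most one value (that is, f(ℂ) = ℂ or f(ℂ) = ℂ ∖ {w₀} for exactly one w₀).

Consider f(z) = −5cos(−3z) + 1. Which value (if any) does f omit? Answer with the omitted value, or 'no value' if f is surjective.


Little Picard bounds the complement of f(ℂ) to at most one point.
cos is entire and surjective onto ℂ: for every w ∈ ℂ, cos(ζ) = w has a solution ζ ∈ ℂ (e.g., via the complex inverse arccos). With ζ = −3z this gives z = ζ/(-3). Then -5·cos(−3z) takes every value in -5·ℂ = ℂ, and adding 1 is a bijection of ℂ. So f is surjective and omits no value. (Note: only on the real line is cos bounded by [−1, 1].)

Omitted value: no value.


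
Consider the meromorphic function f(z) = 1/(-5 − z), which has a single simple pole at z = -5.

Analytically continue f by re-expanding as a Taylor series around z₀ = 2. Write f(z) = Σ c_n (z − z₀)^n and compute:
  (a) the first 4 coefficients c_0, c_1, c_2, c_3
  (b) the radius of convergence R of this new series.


Let w = z − z₀, so z = z₀ + w.
Then -5 − z = -5 − (z₀ + w) = (-5 − z₀) − w = -7 − w.
f(z) = 1/(-7 − w) = (1/(-7)) · 1/(1 − w/(-7)) = Σ_{n≥0} w^n / (-7)^(n+1).
So c_n = 1/(-7)^(n+1):
  c_0 = 1/(-7)^1 = -1/7.
  c_1 = 1/(-7)^2 = 1/49.
  c_2 = 1/(-7)^3 = -1/343.
  c_3 = 1/(-7)^4 = 1/2401.
The series is valid for |w/d| < 1, i.e. |z − z₀| < |d|.
Radius of convergence: R = |-5 − z₀| = |-7| = 7 (distance from z₀ to the singularity z = -5).

c_0 = -1/7, c_1 = 1/49, c_2 = -1/343, c_3 = 1/2401; R = 7.


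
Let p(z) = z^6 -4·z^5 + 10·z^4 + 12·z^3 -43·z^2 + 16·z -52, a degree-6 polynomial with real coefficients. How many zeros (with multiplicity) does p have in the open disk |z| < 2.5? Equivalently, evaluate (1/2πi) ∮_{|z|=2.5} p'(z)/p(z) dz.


The zeros of p are: 2, (0 + 1i), (0 - 1i), -2, (2 + 3i), (2 - 3i).
Their magnitudes are: 2, 1, 1, 2, 3.606, 3.606.
Zeros with |z| < R = 2.5: 2, (0 + 1i), (0 - 1i), -2.
Count = 4.
By the argument principle, (1/2πi) ∮_{|z|=R} p'(z)/p(z) dz equals exactly this count.

Number of zeros inside |z| < 2.5: 4.


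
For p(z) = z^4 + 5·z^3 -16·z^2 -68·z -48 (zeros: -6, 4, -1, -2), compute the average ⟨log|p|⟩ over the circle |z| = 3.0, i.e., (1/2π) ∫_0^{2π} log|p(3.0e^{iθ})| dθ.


Zeros: -6, -2, -1, 4; r = 3.0.
Inside |z| < r: -2, -1. Outside (|z| ≥ r): -6, 4.
p(0) = -48, so log|p(0)| = log(48) = 3.8712.
Apply Jensen: I(r) = log|p(0)| + Σ_k log(r/|z_k|), summed over zeros inside |z| < r.
  log(r/|z_k|) for z_k = -1: log(3.0/1) = 1.0986
  log(r/|z_k|) for z_k = -2: log(3.0/2) = 0.4055
  Outside zeros (-6, 4) contribute nothing to the Jensen sum.
Sum over inside zeros: 1.5041.
I(r) = log|p(0)| + (inside sum) = 3.8712 + 1.5041 = 5.3753.
Note: since some zeros are outside |z| ≤ r, the simplified n·log(r) form does NOT apply — only the inside zeros contribute.

I(r) ≈ 5.3753.


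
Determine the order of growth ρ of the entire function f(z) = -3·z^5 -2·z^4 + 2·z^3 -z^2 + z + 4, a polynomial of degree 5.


|f(z)| ≤ Σ|c_k|·r^k = O(r^5) as r → ∞. Polynomial growth is O(e^{r^ε}) for every ε > 0 (since r^5/e^{r^ε} → 0), so ρ ≤ ε for all ε > 0, i.e. ρ = 0. Every nonconstant polynomial has order 0.
Therefore ρ = 0.

Order ρ = 0.


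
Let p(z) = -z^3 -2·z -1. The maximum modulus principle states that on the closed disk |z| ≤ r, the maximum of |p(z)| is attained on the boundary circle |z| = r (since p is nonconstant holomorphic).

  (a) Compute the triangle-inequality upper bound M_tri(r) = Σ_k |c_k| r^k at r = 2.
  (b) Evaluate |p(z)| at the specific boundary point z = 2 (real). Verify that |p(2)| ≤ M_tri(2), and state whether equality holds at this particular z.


Coefficients: c_0 = -1, c_1 = -2, c_2 = 0, c_3 = -1. Radius r = 2.
Part (a). Triangle bound: M_tri(r) = Σ_k |c_k| r^k
  = |-1|·2^0 + |-2|·2^1 + |0|·2^2 + |-1|·2^3
  = 1 + 4 + 0 + 8 = 13.
This bounds M(r) := max_{|z|=r} |p(z)| from above; equality holds iff all terms c_k z^k can be made to align in phase at a single z on |z|=r.
Part (b). At z = 2 (real, on the circle |z| = r):
  p(2) = (-1)·2^0 + (-2)·2^1 + (0)·2^2 + (-1)·2^3 = -13.
  |p(2)| = 13.
Since all nonzero coefficients share the same sign, |p(2)| = 13 = M_tri(2); the triangle bound is attained at z = 2, so in fact M(r) = 13.

M_tri(2) = 13; |p(2)| = 13; equality at z=2: yes.


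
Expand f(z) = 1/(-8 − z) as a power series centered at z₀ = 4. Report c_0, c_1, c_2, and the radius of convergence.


Let w = z − z₀, so z = z₀ + w.
Then -8 − z = -8 − (z₀ + w) = (-8 − z₀) − w = -12 − w.
f(z) = 1/(-12 − w) = (1/(-12)) · 1/(1 − w/(-12)) = Σ_{n≥0} w^n / (-12)^(n+1).
So c_n = 1/(-12)^(n+1):
  c_0 = 1/(-12)^1 = -1/12.
  c_1 = 1/(-12)^2 = 1/144.
  c_2 = 1/(-12)^3 = -1/1728.
The series is valid for |w/d| < 1, i.e. |z − z₀| < |d|.
Radius of convergence: R = |-8 − z₀| = |-12| = 12 (distance from z₀ to the singularity z = -8).

c_0 = -1/12, c_1 = 1/144, c_2 = -1/1728; R = 12.


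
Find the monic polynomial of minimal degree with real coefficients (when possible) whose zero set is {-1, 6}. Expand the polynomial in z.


The polynomial is p(z) = ∏_{α ∈ S} (z − α), where S = {-1, 6}.
Expanding the product yields: p(z) = z^2 -5·z -6.
The resulting polynomial has degree 2 and real coefficients as required.

p(z) = z^2 -5·z -6.


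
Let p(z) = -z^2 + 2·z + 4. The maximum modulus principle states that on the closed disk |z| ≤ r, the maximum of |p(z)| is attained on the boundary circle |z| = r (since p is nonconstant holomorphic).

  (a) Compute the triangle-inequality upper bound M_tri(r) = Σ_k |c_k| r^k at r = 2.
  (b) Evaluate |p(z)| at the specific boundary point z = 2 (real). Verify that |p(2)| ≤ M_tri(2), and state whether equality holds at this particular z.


Coefficients: c_0 = 4, c_1 = 2, c_2 = -1. Radius r = 2.
Part (a). Triangle bound: M_tri(r) = Σ_k |c_k| r^k
  = |4|·2^0 + |2|·2^1 + |-1|·2^2
  = 4 + 4 + 4 = 12.
This bounds M(r) := max_{|z|=r} |p(z)| from above; equality holds iff all terms c_k z^k can be made to align in phase at a single z on |z|=r.
Part (b). At z = 2 (real, on the circle |z| = r):
  p(2) = (4)·2^0 + (2)·2^1 + (-1)·2^2 = 4.
  |p(2)| = 4.
Check: |p(2)| = 4 ≤ 12 = M_tri(2). ✓ Equality does not hold at z = 2 (the coefficients have mixed signs, so the terms do not all align in phase there).

M_tri(2) = 12; |p(2)| = 4; equality at z=2: no.


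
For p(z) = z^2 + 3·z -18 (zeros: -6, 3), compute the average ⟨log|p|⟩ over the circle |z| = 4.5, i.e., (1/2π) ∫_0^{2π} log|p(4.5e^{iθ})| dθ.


Zeros: -6, 3; r = 4.5.
Inside |z| < r: 3. Outside (|z| ≥ r): -6.
p(0) = -18, so log|p(0)| = log(18) = 2.8904.
Apply Jensen: I(r) = log|p(0)| + Σ_k log(r/|z_k|), summed over zeros inside |z| < r.
  log(r/|z_k|) for z_k = 3: log(4.5/3) = 0.4055
  Outside zeros (-6) contribute nothing to the Jensen sum.
Sum over inside zeros: 0.4055.
I(r) = log|p(0)| + (inside sum) = 2.8904 + 0.4055 = 3.2958.
Note: since some zeros are outside |z| ≤ r, the simplified n·log(r) form does NOT apply — only the inside zeros contribute.

I(r) ≈ 3.2958.


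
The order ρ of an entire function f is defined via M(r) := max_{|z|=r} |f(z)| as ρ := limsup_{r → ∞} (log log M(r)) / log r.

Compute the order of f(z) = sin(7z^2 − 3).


Write sin(w) = (e^{iw} ± e^{−iw})/(2 or 2i), so |sin(w)| ≤ e^{|w|}. With w = 7z^2 − 3, |w| ≤ 7r^2 + 3 on |z|=r, giving M(r) ≤ e^{7r^2 + 3} and ρ ≤ 2. For the lower bound, choose z on |z|=r with 7z^2 purely imaginary of modulus 7r^2; then |sin(7z^2 − 3)| grows like e^{7r^2}/2, so ρ ≥ 2. Hence ρ = 2.
Therefore ρ = 2.

Order ρ = 2.


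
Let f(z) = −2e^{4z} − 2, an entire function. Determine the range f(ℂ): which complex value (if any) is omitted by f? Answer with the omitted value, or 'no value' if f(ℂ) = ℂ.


Little Picard bounds the complement of f(ℂ) to at most one point.
e^{4z} is never zero on ℂ, so -2·e^{4z} takes every value in ℂ ∖ {0}. Adding -2 shifts the range to ℂ ∖ {-2}. Thus f omits exactly the value -2.

Omitted value: -2.


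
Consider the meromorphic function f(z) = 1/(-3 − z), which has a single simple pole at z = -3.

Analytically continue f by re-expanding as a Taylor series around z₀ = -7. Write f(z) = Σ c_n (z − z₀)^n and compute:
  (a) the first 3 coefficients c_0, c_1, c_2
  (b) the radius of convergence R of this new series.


Let w = z − z₀, so z = z₀ + w.
Then -3 − z = -3 − (z₀ + w) = (-3 − z₀) − w = 4 − w.
f(z) = 1/(4 − w) = (1/(4)) · 1/(1 − w/(4)) = Σ_{n≥0} w^n / (4)^(n+1).
So c_n = 1/(4)^(n+1):
  c_0 = 1/(4)^1 = 1/4.
  c_1 = 1/(4)^2 = 1/16.
  c_2 = 1/(4)^3 = 1/64.
The series is valid for |w/d| < 1, i.e. |z − z₀| < |d|.
Radius of convergence: R = |-3 − z₀| = |4| = 4 (distance from z₀ to the singularity z = -3).

c_0 = 1/4, c_1 = 1/16, c_2 = 1/64; R = 4.


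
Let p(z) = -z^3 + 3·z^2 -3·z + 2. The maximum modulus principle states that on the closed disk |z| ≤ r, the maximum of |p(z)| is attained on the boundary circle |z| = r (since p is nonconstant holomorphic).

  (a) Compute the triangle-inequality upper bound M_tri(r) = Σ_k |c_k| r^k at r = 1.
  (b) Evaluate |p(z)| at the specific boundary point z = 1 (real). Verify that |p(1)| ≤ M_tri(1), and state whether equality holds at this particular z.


Coefficients: c_0 = 2, c_1 = -3, c_2 = 3, c_3 = -1. Radius r = 1.
Part (a). Triangle bound: M_tri(r) = Σ_k |c_k| r^k
  = |2|·1^0 + |-3|·1^1 + |3|·1^2 + |-1|·1^3
  = 2 + 3 + 3 + 1 = 9.
This bounds M(r) := max_{|z|=r} |p(z)| from above; equality holds iff all terms c_k z^k can be made to align in phase at a single z on |z|=r.
Part (b). At z = 1 (real, on the circle |z| = r):
  p(1) = (2)·1^0 + (-3)·1^1 + (3)·1^2 + (-1)·1^3 = 1.
  |p(1)| = 1.
Check: |p(1)| = 1 ≤ 9 = M_tri(1). ✓ Equality does not hold at z = 1 (the coefficients have mixed signs, so the terms do not all align in phase there).

M_tri(1) = 9; |p(1)| = 1; equality at z=1: no.


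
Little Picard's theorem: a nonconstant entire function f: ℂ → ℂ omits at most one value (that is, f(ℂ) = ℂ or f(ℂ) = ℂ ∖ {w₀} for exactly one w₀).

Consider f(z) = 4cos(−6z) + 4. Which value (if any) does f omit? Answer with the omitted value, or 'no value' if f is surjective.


Little Picard bounds the complement of f(ℂ) to at most one point.
cos is entire and surjective onto ℂ: for every w ∈ ℂ, cos(ζ) = w has a solution ζ ∈ ℂ (e.g., via the complex inverse arccos). With ζ = −6z this gives z = ζ/(-6). Then 4·cos(−6z) takes every value in 4·ℂ = ℂ, and adding 4 is a bijection of ℂ. So f is surjective and omits no value. (Note: only on the real line is cos bounded by [−1, 1].)

Omitted value: no value.


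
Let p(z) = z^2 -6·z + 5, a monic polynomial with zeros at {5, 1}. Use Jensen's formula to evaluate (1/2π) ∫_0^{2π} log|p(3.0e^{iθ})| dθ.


Zeros: 1, 5; r = 3.0.
Inside |z| < r: 1. Outside (|z| ≥ r): 5.
p(0) = 5, so log|p(0)| = log(5) = 1.6094.
Apply Jensen: I(r) = log|p(0)| + Σ_k log(r/|z_k|), summed over zeros inside |z| < r.
  log(r/|z_k|) for z_k = 1: log(3.0/1) = 1.0986
  Outside zeros (5) contribute nothing to the Jensen sum.
Sum over inside zeros: 1.0986.
I(r) = log|p(0)| + (inside sum) = 1.6094 + 1.0986 = 2.7081.
Note: since some zeros are outside |z| ≤ r, the simplified n·log(r) form does NOT apply — only the inside zeros contribute.

I(r) ≈ 2.7081.


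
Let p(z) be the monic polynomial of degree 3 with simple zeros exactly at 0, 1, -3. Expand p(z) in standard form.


The polynomial is p(z) = ∏_{α ∈ S} (z − α), where S = {0, 1, -3}.
Expanding the product yields: p(z) = z^3 + 2·z^2 -3·z.
The resulting polynomial has degree 3 and real coefficients as required.

p(z) = z^3 + 2·z^2 -3·z.


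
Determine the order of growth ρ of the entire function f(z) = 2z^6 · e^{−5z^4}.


M(r) = max_{|z|=r} |2|·|z|^6·|e^{−5z^4}| = 2·r^6 · e^{5r^4} (the factors attain their maxima compatibly on |z|=r). Then log M(r) = log 2 + 6·log r + 5r^4, dominated by the last term, so log log M(r) ~ 4·log r. The polynomial factor 2z^6 contributes only a log r term and does not affect the order. ρ = 4.
Therefore ρ = 4.

Order ρ = 4.


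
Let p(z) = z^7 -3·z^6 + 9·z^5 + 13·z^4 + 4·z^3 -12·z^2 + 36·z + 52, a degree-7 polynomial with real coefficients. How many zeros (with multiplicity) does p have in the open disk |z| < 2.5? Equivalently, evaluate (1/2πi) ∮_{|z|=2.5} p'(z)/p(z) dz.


The zeros of p are: (2 + 3i), (2 - 3i), (-1 + 1i), (-1 - 1i), -1, (1 + 1i), (1 - 1i).
Their magnitudes are: 3.606, 3.606, 1.414, 1.414, 1, 1.414, 1.414.
Zeros with |z| < R = 2.5: (-1 + 1i), (-1 - 1i), -1, (1 + 1i), (1 - 1i).
Count = 5.
By the argument principle, (1/2πi) ∮_{|z|=R} p'(z)/p(z) dz equals exactly this count.

Number of zeros inside |z| < 2.5: 5.


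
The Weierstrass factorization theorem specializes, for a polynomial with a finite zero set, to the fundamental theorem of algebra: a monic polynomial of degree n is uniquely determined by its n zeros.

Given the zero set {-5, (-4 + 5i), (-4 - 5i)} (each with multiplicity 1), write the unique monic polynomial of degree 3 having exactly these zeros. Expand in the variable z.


The polynomial is p(z) = ∏_{α ∈ S} (z − α), where S = {-5, (-4 + 5i), (-4 - 5i)}.
Expanding the product yields: p(z) = z^3 + 13·z^2 + 81·z + 205.
Note conjugate pairs combine to real quadratics: (z − (-4+5i))(z − (-4−5i)) = z² + 8z + 41.
The resulting polynomial has degree 3 and real coefficients as required.

p(z) = z^3 + 13·z^2 + 81·z + 205.


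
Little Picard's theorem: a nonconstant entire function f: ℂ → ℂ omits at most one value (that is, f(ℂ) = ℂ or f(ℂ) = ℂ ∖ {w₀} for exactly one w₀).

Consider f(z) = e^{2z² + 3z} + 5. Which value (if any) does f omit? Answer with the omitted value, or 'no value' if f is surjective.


Little Picard bounds the complement of f(ℂ) to at most one point.
The exponent g(z) = 2z² + 3z is a nonconstant polynomial, hence surjective onto ℂ. So e^{g(z)} takes every value in {e^w : w ∈ ℂ} = ℂ ∖ {0}. Adding 5 shifts the range to ℂ ∖ {5}. f omits exactly 5.

Omitted value: 5.


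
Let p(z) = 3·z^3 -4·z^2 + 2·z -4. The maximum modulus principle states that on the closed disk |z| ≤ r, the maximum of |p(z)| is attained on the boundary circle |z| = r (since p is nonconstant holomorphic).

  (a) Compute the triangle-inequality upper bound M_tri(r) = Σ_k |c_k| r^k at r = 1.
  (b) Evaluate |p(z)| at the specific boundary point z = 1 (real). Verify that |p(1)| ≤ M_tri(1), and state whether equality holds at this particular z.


Coefficients: c_0 = -4, c_1 = 2, c_2 = -4, c_3 = 3. Radius r = 1.
Part (a). Triangle bound: M_tri(r) = Σ_k |c_k| r^k
  = |-4|·1^0 + |2|·1^1 + |-4|·1^2 + |3|·1^3
  = 4 + 2 + 4 + 3 = 13.
This bounds M(r) := max_{|z|=r} |p(z)| from above; equality holds iff all terms c_k z^k can be made to align in phase at a single z on |z|=r.
Part (b). At z = 1 (real, on the circle |z| = r):
  p(1) = (-4)·1^0 + (2)·1^1 + (-4)·1^2 + (3)·1^3 = -3.
  |p(1)| = 3.
Check: |p(1)| = 3 ≤ 13 = M_tri(1). ✓ Equality does not hold at z = 1 (the coefficients have mixed signs, so the terms do not all align in phase there).

M_tri(1) = 13; |p(1)| = 3; equality at z=1: no.


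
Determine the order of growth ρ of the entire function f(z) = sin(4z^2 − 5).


Write sin(w) = (e^{iw} ± e^{−iw})/(2 or 2i), so |sin(w)| ≤ e^{|w|}. With w = 4z^2 − 5, |w| ≤ 4r^2 + 5 on |z|=r, giving M(r) ≤ e^{4r^2 + 5} and ρ ≤ 2. For the lower bound, choose z on |z|=r with 4z^2 purely imaginary of modulus 4r^2; then |sin(4z^2 − 5)| grows like e^{4r^2}/2, so ρ ≥ 2. Hence ρ = 2.
Therefore ρ = 2.

Order ρ = 2.


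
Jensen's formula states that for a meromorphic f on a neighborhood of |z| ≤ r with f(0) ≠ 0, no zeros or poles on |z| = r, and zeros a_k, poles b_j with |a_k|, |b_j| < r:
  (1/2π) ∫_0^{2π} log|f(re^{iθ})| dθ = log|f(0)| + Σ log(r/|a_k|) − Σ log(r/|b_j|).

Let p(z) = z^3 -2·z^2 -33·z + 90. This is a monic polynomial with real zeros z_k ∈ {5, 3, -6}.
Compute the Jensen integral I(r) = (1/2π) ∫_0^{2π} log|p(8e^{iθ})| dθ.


Zeros: -6, 3, 5; r = 8.
Inside |z| < r: -6, 3, 5. Outside (|z| ≥ r): ∅.
p(0) = 90, so log|p(0)| = log(90) = 4.4998.
Apply Jensen: I(r) = log|p(0)| + Σ_k log(r/|z_k|), summed over zeros inside |z| < r.
  log(r/|z_k|) for z_k = 5: log(8/5) = 0.4700
  log(r/|z_k|) for z_k = 3: log(8/3) = 0.9808
  log(r/|z_k|) for z_k = -6: log(8/6) = 0.2877
Sum over inside zeros: 1.7385.
I(r) = log|p(0)| + (inside sum) = 4.4998 + 1.7385 = 6.2383.
Closed form (all zeros inside, monic): I(r) = n·log(r) = 3·log(8) = 6.2383. ✓

I(r) ≈ 6.2383.


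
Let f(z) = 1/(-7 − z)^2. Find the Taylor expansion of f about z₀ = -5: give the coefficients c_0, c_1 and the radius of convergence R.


Let w = z − z₀, so z = z₀ + w.
Then -7 − z = -7 − (z₀ + w) = (-7 − z₀) − w = -2 − w.
f(z) = 1/(-2 − w)^2 = (1/(-2)^2) · (1 − w/(-2))^{−2}.
By the binomial series (1−u)^{−2} = Σ_{n≥0} C(n+1, 1) u^n for |u|<1, with u = w/(-2):
  c_n = C(n+1, 1) / (-2)^(n+2).
  c_0 = 1/(-2)^2 = 1/4.
  c_1 = 2/(-2)^3 = -1/4.
The series is valid for |w/d| < 1, i.e. |z − z₀| < |d|.
Radius of convergence: R = |-7 − z₀| = |-2| = 2 (distance from z₀ to the singularity z = -7).

c_0 = 1/4, c_1 = -1/4; R = 2.


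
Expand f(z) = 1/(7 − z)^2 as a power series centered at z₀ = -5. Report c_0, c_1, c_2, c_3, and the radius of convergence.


Let w = z − z₀, so z = z₀ + w.
Then 7 − z = 7 − (z₀ + w) = (7 − z₀) − w = 12 − w.
f(z) = 1/(12 − w)^2 = (1/(12)^2) · (1 − w/(12))^{−2}.
By the binomial series (1−u)^{−2} = Σ_{n≥0} C(n+1, 1) u^n for |u|<1, with u = w/(12):
  c_n = C(n+1, 1) / (12)^(n+2).
  c_0 = 1/(12)^2 = 1/144.
  c_1 = 2/(12)^3 = 1/864.
  c_2 = 3/(12)^4 = 1/6912.
  c_3 = 4/(12)^5 = 1/62208.
The series is valid for |w/d| < 1, i.e. |z − z₀| < |d|.
Radius of convergence: R = |7 − z₀| = |12| = 12 (distance from z₀ to the singularity z = 7).

c_0 = 1/144, c_1 = 1/864, c_2 = 1/6912, c_3 = 1/62208; R = 12.


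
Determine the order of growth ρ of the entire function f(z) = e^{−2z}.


|e^{−2z}| = e^{Re(-2·z) + 0} ≤ e^{2|z|^1 + 0} = e^{2r^1 + 0} on |z| = r, so ρ ≤ 1. Choosing z on |z|=r so that -2·z is real positive (always possible by picking arg z appropriately) gives |f(z)| = e^{2r^1 + 0}, matching the bound. The additive constant 0 does not affect log log M(r) ~ 1·log r. Hence ρ = 1.
Therefore ρ = 1.

Order ρ = 1.


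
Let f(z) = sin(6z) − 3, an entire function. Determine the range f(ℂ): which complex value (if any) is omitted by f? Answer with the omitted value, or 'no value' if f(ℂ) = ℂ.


Little Picard bounds the complement of f(ℂ) to at most one point.
sin is entire and surjective onto ℂ: for every w ∈ ℂ, sin(ζ) = w has a solution ζ ∈ ℂ (e.g., via the complex inverse arcsin). With ζ = 6z this gives z = ζ/(6). Then 1·sin(6z) takes every value in 1·ℂ = ℂ, and adding -3 is a bijection of ℂ. So f is surjective and omits no value. (Note: only on the real line is sin bounded by [−1, 1].)

Omitted value: no value.


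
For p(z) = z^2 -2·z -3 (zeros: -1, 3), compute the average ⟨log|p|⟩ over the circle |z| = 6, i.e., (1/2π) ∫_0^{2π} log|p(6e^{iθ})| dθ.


Zeros: -1, 3; r = 6.
Inside |z| < r: -1, 3. Outside (|z| ≥ r): ∅.
p(0) = -3, so log|p(0)| = log(3) = 1.0986.
Apply Jensen: I(r) = log|p(0)| + Σ_k log(r/|z_k|), summed over zeros inside |z| < r.
  log(r/|z_k|) for z_k = -1: log(6/1) = 1.7918
  log(r/|z_k|) for z_k = 3: log(6/3) = 0.6931
Sum over inside zeros: 2.4849.
I(r) = log|p(0)| + (inside sum) = 1.0986 + 2.4849 = 3.5835.
Closed form (all zeros inside, monic): I(r) = n·log(r) = 2·log(6) = 3.5835. ✓

I(r) ≈ 3.5835.
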